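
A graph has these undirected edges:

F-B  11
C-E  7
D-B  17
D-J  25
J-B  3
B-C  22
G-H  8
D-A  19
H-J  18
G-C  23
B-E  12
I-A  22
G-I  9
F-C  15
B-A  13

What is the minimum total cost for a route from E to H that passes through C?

Shortest E→C: E–C = 7
Best C to H: C–G–H costing 31
Total via C: 7 + 31 = 38.

38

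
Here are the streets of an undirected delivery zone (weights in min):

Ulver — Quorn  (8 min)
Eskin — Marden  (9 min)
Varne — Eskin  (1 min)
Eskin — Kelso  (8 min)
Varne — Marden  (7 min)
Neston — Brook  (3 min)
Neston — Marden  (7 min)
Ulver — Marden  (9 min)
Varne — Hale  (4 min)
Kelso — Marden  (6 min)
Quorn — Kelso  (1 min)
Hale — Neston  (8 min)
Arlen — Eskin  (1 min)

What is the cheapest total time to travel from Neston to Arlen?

Enumerating some paths:
Neston → Marden → Eskin → Arlen: 7+9+1 = 17
Neston → Hale → Varne → Eskin → Arlen: 8+4+1+1 = 14
Neston → Marden → Kelso → Eskin → Arlen: 7+6+8+1 = 22
Neston → Marden → Varne → Eskin → Arlen: 7+7+1+1 = 16
Cheapest is Neston → Hale → Varne → Eskin → Arlen at 14 min.

14 min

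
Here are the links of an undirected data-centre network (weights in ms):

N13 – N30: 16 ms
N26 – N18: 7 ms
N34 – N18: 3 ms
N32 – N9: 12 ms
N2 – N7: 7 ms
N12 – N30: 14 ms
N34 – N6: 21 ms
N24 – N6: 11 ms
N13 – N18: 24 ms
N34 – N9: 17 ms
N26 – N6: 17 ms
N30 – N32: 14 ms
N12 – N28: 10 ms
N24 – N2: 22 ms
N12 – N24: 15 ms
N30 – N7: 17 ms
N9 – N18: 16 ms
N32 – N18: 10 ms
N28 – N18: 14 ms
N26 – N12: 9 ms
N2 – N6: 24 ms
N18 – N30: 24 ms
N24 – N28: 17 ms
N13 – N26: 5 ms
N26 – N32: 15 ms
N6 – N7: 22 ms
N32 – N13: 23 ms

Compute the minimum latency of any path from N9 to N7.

Shortest distances from N9:
N9: 0
N32: 12  (via N9)
N18: 16  (via N9)
N34: 17  (via N9)
N26: 23  (via N18)
N30: 26  (via N32)
N13: 28  (via N26)
N28: 30  (via N18)
N12: 32  (via N26)
N6: 38  (via N34)
N7: 43  (via N30)
Shortest route: N9 → N32 → N30 → N7 = 43 ms.

43 ms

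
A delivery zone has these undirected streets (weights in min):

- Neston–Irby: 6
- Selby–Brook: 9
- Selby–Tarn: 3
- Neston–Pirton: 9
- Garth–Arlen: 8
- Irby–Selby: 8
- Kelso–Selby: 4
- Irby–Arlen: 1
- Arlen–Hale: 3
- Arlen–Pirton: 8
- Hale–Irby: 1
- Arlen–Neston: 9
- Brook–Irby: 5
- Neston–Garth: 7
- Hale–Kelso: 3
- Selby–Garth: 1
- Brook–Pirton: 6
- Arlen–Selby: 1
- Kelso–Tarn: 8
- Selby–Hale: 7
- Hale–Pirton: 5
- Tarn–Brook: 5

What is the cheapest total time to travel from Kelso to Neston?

Candidate routes:
Kelso → Hale → Irby → Neston: 3+1+6 = 10
Kelso → Selby → Arlen → Irby → Neston: 4+1+1+6 = 12
The minimum is 10 min via Kelso → Hale → Irby → Neston.

10 min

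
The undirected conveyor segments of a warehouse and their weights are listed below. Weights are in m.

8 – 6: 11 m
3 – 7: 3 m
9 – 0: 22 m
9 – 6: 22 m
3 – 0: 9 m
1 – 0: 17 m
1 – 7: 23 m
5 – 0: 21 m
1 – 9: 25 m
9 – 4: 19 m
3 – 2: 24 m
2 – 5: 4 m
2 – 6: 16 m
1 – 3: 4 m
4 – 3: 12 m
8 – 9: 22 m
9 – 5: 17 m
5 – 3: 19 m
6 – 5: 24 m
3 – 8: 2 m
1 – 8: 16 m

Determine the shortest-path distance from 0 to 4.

21 m

Compare a few routes:
0 → 3 → 4: 9+12 = 21
0 → 1 → 3 → 4: 17+4+12 = 33
The minimum is 21 m via 0 → 3 → 4.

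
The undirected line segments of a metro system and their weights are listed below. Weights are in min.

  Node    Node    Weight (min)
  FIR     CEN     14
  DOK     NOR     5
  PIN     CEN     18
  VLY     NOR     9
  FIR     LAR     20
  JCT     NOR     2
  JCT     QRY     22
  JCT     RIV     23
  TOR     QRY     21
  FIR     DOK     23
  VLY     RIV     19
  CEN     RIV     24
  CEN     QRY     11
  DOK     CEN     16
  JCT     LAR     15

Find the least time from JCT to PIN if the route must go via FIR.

62 min

Best JCT to FIR: JCT–NOR–DOK–FIR costing 30
Best FIR to PIN: FIR–CEN–PIN costing 32
Total via FIR: 30 + 32 = 62 min.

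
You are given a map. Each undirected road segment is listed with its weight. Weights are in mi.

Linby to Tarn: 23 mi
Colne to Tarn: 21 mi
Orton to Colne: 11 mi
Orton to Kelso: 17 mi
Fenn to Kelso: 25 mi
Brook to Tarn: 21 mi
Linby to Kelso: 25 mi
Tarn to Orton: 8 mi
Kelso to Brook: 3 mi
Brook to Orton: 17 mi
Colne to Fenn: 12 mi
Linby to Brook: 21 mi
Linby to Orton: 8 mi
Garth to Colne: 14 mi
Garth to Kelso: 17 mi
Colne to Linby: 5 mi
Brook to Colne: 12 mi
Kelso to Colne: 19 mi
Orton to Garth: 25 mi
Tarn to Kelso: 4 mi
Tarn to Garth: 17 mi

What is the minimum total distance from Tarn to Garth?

Settle nodes by increasing distance from Tarn:
Tarn: 0
Kelso: 4  (via Tarn)
Brook: 7  (via Kelso)
Orton: 8  (via Tarn)
Linby: 16  (via Orton)
Garth: 17  (via Tarn)
Shortest route: Tarn → Garth = 17 mi.

17 mi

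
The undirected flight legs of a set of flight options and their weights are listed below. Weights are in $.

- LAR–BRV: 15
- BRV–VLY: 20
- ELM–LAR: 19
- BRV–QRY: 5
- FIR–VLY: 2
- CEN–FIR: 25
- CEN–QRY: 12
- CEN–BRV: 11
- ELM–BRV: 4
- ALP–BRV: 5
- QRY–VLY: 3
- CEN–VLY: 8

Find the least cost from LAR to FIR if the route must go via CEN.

$36

Best LAR to CEN: LAR → BRV → CEN costing 26
Best CEN to FIR: CEN → VLY → FIR costing 10
Total via CEN: 26 + 10 = $36.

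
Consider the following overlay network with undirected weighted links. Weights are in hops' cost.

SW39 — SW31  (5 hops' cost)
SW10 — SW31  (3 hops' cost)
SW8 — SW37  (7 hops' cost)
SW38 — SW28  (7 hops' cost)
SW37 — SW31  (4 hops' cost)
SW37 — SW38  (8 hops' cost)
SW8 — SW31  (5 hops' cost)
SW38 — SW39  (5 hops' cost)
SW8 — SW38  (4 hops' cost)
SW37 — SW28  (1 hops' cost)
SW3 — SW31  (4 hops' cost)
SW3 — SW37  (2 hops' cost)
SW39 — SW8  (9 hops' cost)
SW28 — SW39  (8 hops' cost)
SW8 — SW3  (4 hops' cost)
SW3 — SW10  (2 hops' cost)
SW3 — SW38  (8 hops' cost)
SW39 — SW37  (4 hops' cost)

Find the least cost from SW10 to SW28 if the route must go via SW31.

Best SW10 to SW31: SW10–SW31 costing 3
Shortest SW31→SW28: SW31–SW37–SW28 = 5
Total via SW31: 3 + 5 = 8 hops' cost.

8 hops' cost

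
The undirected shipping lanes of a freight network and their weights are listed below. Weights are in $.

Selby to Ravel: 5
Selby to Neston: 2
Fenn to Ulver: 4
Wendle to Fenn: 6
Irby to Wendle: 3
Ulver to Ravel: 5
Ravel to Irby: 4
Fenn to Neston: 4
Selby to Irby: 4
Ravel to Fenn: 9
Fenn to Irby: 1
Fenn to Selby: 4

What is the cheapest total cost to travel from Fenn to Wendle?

Enumerating some paths:
Fenn → Irby → Wendle: 1+3 = 4
Fenn → Wendle: 6 = 6
Cheapest is Fenn → Irby → Wendle at $4.

$4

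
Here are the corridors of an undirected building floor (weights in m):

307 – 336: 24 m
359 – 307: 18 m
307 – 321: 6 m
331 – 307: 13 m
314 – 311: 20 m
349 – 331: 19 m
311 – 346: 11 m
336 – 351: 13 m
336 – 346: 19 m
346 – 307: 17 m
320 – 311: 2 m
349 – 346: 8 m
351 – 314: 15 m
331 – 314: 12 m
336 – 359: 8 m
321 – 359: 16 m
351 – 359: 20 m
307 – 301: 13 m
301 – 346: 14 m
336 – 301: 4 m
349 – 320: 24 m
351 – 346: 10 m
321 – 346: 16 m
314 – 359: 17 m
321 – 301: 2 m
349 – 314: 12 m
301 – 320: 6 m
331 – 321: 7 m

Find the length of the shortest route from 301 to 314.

21 m

Candidate routes:
301–320–311–314: 6+2+20 = 28
301–321–331–314: 2+7+12 = 21
The minimum is 21 m via 301–321–331–314.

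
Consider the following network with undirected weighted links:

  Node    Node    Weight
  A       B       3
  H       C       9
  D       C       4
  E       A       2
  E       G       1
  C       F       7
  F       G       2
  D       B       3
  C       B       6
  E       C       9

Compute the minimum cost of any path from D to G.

Running Dijkstra from D:
D: 0
B: 3  (via D)
C: 4  (via D)
A: 6  (via B)
E: 8  (via A)
G: 9  (via E)
Shortest route: D → B → A → E → G = 9.

9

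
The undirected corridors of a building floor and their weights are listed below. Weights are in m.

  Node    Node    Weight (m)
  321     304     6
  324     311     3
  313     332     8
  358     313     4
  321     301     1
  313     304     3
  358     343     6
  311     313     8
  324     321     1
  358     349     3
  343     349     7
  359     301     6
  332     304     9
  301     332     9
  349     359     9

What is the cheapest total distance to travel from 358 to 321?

Compare a few routes:
358 → 313 → 311 → 324 → 321: 4+8+3+1 = 16
358 → 313 → 304 → 321: 4+3+6 = 13
The minimum is 13 m via 358 → 313 → 304 → 321.

13 m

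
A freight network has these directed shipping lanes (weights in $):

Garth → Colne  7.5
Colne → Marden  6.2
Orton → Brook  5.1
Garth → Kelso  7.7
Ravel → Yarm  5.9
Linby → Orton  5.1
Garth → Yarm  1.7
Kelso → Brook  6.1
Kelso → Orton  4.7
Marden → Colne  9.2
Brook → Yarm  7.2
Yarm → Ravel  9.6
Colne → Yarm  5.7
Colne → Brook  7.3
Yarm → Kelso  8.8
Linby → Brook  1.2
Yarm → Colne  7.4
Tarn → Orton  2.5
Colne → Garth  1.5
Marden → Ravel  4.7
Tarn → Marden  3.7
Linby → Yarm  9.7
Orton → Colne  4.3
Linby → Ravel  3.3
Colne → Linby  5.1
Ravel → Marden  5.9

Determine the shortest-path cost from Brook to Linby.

$19.7

Candidate routes:
Brook–Yarm–Colne–Linby: 7.2+7.4+5.1 = 19.7
Brook–Yarm–Ravel–Marden–Colne–Linby: 7.2+9.6+5.9+9.2+5.1 = 37
Brook–Yarm–Kelso–Orton–Colne–Linby: 7.2+8.8+4.7+4.3+5.1 = 30.1
Cheapest is Brook–Yarm–Colne–Linby at $19.7.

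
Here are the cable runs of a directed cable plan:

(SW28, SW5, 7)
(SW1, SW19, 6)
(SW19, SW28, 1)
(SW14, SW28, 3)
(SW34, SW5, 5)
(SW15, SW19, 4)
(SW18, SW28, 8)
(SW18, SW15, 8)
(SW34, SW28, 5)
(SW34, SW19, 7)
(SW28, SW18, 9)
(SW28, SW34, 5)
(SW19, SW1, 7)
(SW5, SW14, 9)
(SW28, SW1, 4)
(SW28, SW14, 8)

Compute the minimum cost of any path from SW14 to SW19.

13

Settle nodes by increasing distance from SW14:
SW14: 0
SW28: 3  (via SW14)
SW1: 7  (via SW28)
SW34: 8  (via SW28)
SW5: 10  (via SW28)
SW18: 12  (via SW28)
SW19: 13  (via SW1)
Shortest route: SW14–SW28–SW1–SW19 = 13.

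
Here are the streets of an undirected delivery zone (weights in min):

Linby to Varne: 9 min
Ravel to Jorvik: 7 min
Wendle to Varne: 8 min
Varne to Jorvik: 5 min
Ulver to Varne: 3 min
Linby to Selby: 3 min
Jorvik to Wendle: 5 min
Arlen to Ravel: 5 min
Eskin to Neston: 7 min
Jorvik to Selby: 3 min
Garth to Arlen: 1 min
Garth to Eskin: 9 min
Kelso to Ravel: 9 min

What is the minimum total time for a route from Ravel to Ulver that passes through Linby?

25 min

Best Ravel to Linby: Ravel–Jorvik–Selby–Linby costing 13
Best Linby to Ulver: Linby–Varne–Ulver costing 12
Total via Linby: 13 + 12 = 25 min.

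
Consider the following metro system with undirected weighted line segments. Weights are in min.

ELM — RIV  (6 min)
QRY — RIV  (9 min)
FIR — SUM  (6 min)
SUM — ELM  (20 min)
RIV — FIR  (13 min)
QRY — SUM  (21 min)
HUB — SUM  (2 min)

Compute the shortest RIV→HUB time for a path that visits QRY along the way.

Best RIV to QRY: RIV → QRY costing 9
Shortest QRY→HUB: QRY → SUM → HUB = 23
Total via QRY: 9 + 23 = 32 min.

32 min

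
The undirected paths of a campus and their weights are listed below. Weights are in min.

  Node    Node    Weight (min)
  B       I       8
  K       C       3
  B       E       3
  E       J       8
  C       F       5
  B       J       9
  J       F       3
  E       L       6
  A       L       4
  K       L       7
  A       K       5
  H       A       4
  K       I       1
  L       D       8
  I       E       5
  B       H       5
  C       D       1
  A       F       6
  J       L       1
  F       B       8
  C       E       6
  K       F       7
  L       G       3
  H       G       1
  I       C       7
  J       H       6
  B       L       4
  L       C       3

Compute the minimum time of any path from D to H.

8 min

Settle nodes by increasing distance from D:
D: 0
C: 1  (via D)
K: 4  (via C)
L: 4  (via C)
I: 5  (via K)
J: 5  (via L)
F: 6  (via C)
E: 7  (via C)
G: 7  (via L)
A: 8  (via L)
B: 8  (via L)
H: 8  (via G)
Shortest route: D → C → L → G → H = 8 min.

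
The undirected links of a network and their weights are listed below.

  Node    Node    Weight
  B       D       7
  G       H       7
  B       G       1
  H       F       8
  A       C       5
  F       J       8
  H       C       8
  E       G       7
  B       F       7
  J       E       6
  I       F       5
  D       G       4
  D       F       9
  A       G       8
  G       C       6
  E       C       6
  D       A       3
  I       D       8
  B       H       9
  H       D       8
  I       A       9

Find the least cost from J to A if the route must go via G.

20

Shortest J→G: J → E → G = 13
Shortest G→A: G → D → A = 7
Total via G: 13 + 7 = 20.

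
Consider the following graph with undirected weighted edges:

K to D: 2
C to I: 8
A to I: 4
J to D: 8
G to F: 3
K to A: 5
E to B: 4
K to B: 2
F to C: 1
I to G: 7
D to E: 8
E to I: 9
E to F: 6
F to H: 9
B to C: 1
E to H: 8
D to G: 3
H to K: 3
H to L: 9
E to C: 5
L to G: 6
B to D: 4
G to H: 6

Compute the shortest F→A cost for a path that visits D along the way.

13

Best F to D: F–C–B–D costing 6
Shortest D→A: D–K–A = 7
Total via D: 6 + 7 = 13.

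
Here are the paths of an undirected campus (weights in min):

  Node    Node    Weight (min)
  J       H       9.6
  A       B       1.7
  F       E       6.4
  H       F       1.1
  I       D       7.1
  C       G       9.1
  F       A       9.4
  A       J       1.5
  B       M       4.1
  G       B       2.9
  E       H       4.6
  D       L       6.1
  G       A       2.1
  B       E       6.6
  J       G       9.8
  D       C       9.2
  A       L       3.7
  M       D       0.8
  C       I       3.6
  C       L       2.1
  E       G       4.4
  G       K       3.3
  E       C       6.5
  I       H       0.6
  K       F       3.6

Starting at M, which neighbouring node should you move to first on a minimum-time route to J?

Candidate routes:
M–B–G–A–J: 4.1+2.9+2.1+1.5 = 10.6
M–B–A–J: 4.1+1.7+1.5 = 7.3
Cheapest is M–B–A–J at 7.3 min.
So from M the first move is to B.

B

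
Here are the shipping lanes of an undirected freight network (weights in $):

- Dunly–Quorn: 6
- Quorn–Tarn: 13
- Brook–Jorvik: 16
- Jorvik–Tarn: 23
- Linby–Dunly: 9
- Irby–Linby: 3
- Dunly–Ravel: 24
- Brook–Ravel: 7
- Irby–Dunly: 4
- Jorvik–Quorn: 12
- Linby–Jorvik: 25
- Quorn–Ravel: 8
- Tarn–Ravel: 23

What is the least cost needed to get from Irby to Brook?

$25

Settle nodes by increasing distance from Irby:
Irby: 0
Linby: 3  (via Irby)
Dunly: 4  (via Irby)
Quorn: 10  (via Dunly)
Ravel: 18  (via Quorn)
Jorvik: 22  (via Quorn)
Tarn: 23  (via Quorn)
Brook: 25  (via Ravel)
Shortest route: Irby → Dunly → Quorn → Ravel → Brook = $25.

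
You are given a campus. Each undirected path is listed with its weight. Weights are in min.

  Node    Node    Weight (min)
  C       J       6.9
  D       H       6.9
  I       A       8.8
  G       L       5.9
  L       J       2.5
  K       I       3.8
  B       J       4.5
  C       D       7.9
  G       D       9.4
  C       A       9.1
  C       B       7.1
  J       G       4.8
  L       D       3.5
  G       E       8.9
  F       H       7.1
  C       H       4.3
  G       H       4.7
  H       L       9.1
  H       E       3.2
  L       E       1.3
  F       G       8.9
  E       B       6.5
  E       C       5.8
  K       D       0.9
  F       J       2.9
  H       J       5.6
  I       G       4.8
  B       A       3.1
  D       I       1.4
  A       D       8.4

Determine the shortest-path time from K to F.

Settle nodes by increasing distance from K:
K: 0
D: 0.9  (via K)
I: 2.3  (via D)
L: 4.4  (via D)
E: 5.7  (via L)
J: 6.9  (via L)
G: 7.1  (via I)
H: 7.8  (via D)
C: 8.8  (via D)
A: 9.3  (via D)
F: 9.8  (via J)
Shortest route: K–D–L–J–F = 9.8 min.

9.8 min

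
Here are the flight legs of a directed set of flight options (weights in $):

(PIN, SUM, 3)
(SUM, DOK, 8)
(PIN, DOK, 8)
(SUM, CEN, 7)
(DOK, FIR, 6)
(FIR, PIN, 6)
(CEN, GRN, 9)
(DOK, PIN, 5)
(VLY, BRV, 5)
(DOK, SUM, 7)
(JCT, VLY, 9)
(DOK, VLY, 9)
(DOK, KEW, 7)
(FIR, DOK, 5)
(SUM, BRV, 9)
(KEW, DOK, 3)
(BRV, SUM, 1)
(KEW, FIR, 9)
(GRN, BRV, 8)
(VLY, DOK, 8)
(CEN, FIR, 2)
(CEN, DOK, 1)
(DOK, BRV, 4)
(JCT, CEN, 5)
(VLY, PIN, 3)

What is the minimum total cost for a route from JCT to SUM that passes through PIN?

$14

Shortest JCT→PIN: JCT → CEN → DOK → PIN = 11
Shortest PIN→SUM: PIN → SUM = 3
Total via PIN: 11 + 3 = $14.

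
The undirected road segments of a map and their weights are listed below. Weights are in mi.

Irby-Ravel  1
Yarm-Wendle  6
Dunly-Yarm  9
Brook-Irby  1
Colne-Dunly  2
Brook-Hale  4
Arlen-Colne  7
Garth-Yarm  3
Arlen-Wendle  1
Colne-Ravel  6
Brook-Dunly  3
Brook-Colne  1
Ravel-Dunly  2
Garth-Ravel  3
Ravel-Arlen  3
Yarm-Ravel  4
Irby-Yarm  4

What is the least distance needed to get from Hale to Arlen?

Shortest distances from Hale:
Hale: 0
Brook: 4  (via Hale)
Irby: 5  (via Brook)
Colne: 5  (via Brook)
Ravel: 6  (via Irby)
Dunly: 7  (via Brook)
Garth: 9  (via Ravel)
Arlen: 9  (via Ravel)
Shortest route: Hale → Brook → Irby → Ravel → Arlen = 9 mi.

9 mi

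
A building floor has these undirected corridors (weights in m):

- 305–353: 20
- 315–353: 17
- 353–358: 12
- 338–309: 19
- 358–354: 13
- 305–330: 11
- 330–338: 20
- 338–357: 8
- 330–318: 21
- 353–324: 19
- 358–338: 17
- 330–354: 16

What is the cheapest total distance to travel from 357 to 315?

54 m

Running Dijkstra from 357:
357: 0
338: 8  (via 357)
358: 25  (via 338)
309: 27  (via 338)
330: 28  (via 338)
353: 37  (via 358)
354: 38  (via 358)
305: 39  (via 330)
318: 49  (via 330)
315: 54  (via 353)
Shortest route: 357 → 338 → 358 → 353 → 315 = 54 m.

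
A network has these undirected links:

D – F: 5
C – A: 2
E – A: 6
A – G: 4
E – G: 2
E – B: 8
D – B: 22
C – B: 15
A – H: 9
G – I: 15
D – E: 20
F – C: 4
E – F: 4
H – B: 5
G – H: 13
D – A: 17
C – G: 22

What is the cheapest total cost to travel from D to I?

Running Dijkstra from D:
D: 0
F: 5  (via D)
C: 9  (via F)
E: 9  (via F)
A: 11  (via C)
G: 11  (via E)
B: 17  (via E)
H: 20  (via A)
I: 26  (via G)
Shortest route: D → F → E → G → I = 26.

26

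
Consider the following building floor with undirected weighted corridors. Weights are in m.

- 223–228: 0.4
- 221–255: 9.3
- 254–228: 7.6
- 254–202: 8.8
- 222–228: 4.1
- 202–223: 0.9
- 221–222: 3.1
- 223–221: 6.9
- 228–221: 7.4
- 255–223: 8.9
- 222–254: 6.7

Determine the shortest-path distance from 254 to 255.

16.9 m

Enumerating some paths:
254–202–223–255: 8.8+0.9+8.9 = 18.6
254–228–223–255: 7.6+0.4+8.9 = 16.9
The minimum is 16.9 m via 254–228–223–255.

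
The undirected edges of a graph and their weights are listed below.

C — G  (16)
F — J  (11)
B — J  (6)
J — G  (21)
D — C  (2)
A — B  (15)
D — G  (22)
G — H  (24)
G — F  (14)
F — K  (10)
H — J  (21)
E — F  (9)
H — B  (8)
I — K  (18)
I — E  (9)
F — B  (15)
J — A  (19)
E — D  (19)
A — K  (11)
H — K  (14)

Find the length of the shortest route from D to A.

49

Shortest distances from D:
D: 0
C: 2  (via D)
G: 18  (via C)
E: 19  (via D)
F: 28  (via E)
I: 28  (via E)
K: 38  (via F)
J: 39  (via G)
H: 42  (via G)
B: 43  (via F)
A: 49  (via K)
Shortest route: D → E → F → K → A = 49.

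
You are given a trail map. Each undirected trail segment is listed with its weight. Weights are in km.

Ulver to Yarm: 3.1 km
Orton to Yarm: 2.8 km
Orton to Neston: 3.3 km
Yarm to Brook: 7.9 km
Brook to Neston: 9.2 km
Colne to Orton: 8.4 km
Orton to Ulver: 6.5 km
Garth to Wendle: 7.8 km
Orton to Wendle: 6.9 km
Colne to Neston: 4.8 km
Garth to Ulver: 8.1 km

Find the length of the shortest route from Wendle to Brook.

17.6 km

Running Dijkstra from Wendle:
Wendle: 0
Orton: 6.9  (via Wendle)
Garth: 7.8  (via Wendle)
Yarm: 9.7  (via Orton)
Neston: 10.2  (via Orton)
Ulver: 12.8  (via Yarm)
Colne: 15  (via Neston)
Brook: 17.6  (via Yarm)
Shortest route: Wendle → Orton → Yarm → Brook = 17.6 km.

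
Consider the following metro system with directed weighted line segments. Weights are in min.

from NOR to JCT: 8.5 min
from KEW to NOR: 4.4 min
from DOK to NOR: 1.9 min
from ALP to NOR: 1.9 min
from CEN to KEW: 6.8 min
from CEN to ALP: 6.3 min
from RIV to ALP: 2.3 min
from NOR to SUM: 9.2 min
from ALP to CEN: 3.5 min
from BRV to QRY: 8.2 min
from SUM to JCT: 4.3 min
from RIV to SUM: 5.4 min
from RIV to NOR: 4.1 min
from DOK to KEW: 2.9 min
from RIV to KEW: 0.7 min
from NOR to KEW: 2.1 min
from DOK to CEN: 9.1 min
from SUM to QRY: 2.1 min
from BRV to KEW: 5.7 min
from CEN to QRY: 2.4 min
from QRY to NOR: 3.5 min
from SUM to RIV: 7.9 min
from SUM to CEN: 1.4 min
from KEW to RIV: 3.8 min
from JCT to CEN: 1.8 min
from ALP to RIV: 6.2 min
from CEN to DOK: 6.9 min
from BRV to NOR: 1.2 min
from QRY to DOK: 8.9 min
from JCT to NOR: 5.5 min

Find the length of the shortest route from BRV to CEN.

Shortest distances from BRV:
BRV: 0
NOR: 1.2  (via BRV)
KEW: 3.3  (via NOR)
RIV: 7.1  (via KEW)
QRY: 8.2  (via BRV)
ALP: 9.4  (via RIV)
JCT: 9.7  (via NOR)
SUM: 10.4  (via NOR)
CEN: 11.5  (via JCT)
Shortest route: BRV–NOR–JCT–CEN = 11.5 min.

11.5 min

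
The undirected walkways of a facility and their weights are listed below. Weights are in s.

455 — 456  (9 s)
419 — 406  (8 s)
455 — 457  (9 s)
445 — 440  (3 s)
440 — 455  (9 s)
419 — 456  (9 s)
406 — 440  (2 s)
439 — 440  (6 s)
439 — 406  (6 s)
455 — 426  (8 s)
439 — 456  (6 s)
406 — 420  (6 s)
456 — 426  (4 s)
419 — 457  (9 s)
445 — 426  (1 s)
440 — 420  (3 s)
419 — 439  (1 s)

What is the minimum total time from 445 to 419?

10 s

Settle nodes by increasing distance from 445:
445: 0
426: 1  (via 445)
440: 3  (via 445)
456: 5  (via 426)
406: 5  (via 440)
420: 6  (via 440)
455: 9  (via 426)
439: 9  (via 440)
419: 10  (via 439)
Shortest route: 445–440–439–419 = 10 s.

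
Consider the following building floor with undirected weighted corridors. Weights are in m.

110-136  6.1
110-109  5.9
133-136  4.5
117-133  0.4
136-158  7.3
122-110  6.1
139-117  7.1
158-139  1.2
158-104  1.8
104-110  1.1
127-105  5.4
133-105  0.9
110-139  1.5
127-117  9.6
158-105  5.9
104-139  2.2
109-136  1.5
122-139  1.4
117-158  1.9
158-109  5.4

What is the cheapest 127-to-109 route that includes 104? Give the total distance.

17.4 m

Best 127 to 104: 127–105–133–117–158–104 costing 10.4
Shortest 104→109: 104–110–109 = 7
Total via 104: 10.4 + 7 = 17.4 m.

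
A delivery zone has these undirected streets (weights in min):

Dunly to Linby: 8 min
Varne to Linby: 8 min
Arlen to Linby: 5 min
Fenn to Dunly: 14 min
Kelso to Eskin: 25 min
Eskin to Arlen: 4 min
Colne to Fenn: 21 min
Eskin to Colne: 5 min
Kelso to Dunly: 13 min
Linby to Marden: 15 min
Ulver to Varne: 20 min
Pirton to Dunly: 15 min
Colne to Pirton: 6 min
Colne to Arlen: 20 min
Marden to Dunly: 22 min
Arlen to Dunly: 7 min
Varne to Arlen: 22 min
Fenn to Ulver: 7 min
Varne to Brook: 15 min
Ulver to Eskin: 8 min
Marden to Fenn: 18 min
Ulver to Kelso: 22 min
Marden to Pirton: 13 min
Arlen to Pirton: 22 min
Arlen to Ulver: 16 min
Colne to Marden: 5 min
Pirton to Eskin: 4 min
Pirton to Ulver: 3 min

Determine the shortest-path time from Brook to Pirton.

36 min

Settle nodes by increasing distance from Brook:
Brook: 0
Varne: 15  (via Brook)
Linby: 23  (via Varne)
Arlen: 28  (via Linby)
Dunly: 31  (via Linby)
Eskin: 32  (via Arlen)
Ulver: 35  (via Varne)
Pirton: 36  (via Eskin)
Shortest route: Brook–Varne–Linby–Arlen–Eskin–Pirton = 36 min.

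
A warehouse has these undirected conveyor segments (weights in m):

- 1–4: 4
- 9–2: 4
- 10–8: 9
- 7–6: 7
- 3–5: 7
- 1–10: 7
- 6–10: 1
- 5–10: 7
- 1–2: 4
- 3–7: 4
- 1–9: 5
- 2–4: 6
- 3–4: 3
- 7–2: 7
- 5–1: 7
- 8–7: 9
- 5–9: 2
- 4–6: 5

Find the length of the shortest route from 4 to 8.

15 m

Enumerating some paths:
4–6–10–8: 5+1+9 = 15
4–1–10–8: 4+7+9 = 20
4–3–7–8: 3+4+9 = 16
The minimum is 15 m via 4–6–10–8.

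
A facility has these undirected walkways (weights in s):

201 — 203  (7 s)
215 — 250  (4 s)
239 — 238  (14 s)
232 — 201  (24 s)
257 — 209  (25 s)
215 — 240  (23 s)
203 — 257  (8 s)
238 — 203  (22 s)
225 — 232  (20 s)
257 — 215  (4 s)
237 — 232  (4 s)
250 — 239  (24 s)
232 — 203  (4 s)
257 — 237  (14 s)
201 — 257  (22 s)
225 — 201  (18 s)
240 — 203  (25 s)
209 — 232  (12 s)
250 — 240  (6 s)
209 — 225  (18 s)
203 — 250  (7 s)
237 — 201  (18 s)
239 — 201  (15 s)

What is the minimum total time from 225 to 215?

35 s

Shortest distances from 225:
225: 0
209: 18  (via 225)
201: 18  (via 225)
232: 20  (via 225)
203: 24  (via 232)
237: 24  (via 232)
250: 31  (via 203)
257: 32  (via 203)
239: 33  (via 201)
215: 35  (via 250)
Shortest route: 225 → 232 → 203 → 250 → 215 = 35 s.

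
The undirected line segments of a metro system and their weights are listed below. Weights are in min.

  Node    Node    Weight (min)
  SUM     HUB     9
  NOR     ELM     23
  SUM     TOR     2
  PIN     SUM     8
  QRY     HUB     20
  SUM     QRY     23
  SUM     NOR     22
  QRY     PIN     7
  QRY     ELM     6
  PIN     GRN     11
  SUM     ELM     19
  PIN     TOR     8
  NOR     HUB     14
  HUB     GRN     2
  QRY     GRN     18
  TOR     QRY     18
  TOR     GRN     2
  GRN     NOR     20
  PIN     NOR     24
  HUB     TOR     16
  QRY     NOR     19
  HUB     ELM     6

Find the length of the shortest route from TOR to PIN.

8 min

Running Dijkstra from TOR:
TOR: 0
GRN: 2  (via TOR)
SUM: 2  (via TOR)
HUB: 4  (via GRN)
PIN: 8  (via TOR)
Shortest route: TOR → PIN = 8 min.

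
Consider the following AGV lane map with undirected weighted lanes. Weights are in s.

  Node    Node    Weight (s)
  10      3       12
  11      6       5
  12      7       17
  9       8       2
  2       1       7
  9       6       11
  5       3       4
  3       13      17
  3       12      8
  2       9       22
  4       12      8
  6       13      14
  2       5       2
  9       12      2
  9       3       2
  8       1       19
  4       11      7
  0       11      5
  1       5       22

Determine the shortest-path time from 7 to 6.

Candidate routes:
7–12–9–3–13–6: 17+2+2+17+14 = 52
7–12–4–11–6: 17+8+7+5 = 37
7–12–3–9–6: 17+8+2+11 = 38
7–12–9–6: 17+2+11 = 30
Cheapest is 7–12–9–6 at 30 s.

30 s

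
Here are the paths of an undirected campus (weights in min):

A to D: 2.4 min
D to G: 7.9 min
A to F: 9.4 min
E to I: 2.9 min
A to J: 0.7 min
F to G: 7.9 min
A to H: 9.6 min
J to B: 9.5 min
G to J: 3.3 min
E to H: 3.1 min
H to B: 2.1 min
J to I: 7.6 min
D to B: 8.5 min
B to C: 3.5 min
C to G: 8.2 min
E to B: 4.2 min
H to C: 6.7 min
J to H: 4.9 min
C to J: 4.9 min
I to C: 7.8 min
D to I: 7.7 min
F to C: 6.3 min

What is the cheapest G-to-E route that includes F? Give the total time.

21.9 min

Shortest G→F: G–F = 7.9
Best F to E: F–C–B–E costing 14
Total via F: 7.9 + 14 = 21.9 min.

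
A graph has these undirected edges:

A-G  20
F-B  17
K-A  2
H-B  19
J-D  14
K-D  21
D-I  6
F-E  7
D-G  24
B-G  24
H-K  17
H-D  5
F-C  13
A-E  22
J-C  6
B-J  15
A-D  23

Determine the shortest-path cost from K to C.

41

Settle nodes by increasing distance from K:
K: 0
A: 2  (via K)
H: 17  (via K)
D: 21  (via K)
G: 22  (via A)
E: 24  (via A)
I: 27  (via D)
F: 31  (via E)
J: 35  (via D)
B: 36  (via H)
C: 41  (via J)
Shortest route: K → D → J → C = 41.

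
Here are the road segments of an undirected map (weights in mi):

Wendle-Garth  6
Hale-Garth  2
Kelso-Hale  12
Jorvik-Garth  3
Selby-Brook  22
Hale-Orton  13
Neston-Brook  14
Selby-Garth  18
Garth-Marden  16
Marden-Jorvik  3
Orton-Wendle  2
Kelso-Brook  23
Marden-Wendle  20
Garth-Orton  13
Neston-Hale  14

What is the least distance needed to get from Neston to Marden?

22 mi

Settle nodes by increasing distance from Neston:
Neston: 0
Brook: 14  (via Neston)
Hale: 14  (via Neston)
Garth: 16  (via Hale)
Jorvik: 19  (via Garth)
Marden: 22  (via Jorvik)
Shortest route: Neston → Hale → Garth → Jorvik → Marden = 22 mi.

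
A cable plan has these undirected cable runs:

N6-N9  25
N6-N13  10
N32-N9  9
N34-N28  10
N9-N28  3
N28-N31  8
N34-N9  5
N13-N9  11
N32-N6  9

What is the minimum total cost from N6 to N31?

Compare a few routes:
N6–N32–N9–N28–N31: 9+9+3+8 = 29
N6–N9–N28–N31: 25+3+8 = 36
N6–N13–N9–N28–N31: 10+11+3+8 = 32
The minimum is 29 via N6–N32–N9–N28–N31.

29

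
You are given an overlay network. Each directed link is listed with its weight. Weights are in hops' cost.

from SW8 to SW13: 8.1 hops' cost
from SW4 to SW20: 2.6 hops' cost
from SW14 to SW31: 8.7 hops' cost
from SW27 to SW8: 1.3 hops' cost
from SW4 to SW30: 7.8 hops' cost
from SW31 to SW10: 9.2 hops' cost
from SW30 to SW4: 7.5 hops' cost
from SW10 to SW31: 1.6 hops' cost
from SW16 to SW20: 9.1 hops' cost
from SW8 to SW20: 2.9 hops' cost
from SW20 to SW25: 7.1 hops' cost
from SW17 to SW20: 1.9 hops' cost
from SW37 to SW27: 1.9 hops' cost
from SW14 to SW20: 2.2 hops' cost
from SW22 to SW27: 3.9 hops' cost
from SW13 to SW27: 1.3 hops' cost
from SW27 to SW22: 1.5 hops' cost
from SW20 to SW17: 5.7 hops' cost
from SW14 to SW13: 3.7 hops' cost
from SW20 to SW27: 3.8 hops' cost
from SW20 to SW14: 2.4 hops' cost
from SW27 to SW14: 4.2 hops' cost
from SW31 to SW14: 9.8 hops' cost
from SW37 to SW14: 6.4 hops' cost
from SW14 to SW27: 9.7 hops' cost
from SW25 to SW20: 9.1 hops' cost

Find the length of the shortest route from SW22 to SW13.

Settle nodes by increasing distance from SW22:
SW22: 0
SW27: 3.9  (via SW22)
SW8: 5.2  (via SW27)
SW20: 8.1  (via SW8)
SW14: 8.1  (via SW27)
SW13: 11.8  (via SW14)
Shortest route: SW22 → SW27 → SW14 → SW13 = 11.8 hops' cost.

11.8 hops' cost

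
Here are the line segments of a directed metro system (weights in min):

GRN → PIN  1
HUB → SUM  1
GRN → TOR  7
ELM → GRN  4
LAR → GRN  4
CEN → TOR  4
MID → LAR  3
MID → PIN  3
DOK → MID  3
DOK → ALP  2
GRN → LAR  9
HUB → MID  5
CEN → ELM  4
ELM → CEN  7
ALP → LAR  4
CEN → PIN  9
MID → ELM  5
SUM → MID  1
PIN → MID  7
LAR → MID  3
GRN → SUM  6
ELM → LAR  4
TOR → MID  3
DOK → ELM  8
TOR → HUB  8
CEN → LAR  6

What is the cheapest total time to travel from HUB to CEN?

14 min

Running Dijkstra from HUB:
HUB: 0
SUM: 1  (via HUB)
MID: 2  (via SUM)
PIN: 5  (via MID)
LAR: 5  (via MID)
ELM: 7  (via MID)
GRN: 9  (via LAR)
CEN: 14  (via ELM)
Shortest route: HUB → SUM → MID → ELM → CEN = 14 min.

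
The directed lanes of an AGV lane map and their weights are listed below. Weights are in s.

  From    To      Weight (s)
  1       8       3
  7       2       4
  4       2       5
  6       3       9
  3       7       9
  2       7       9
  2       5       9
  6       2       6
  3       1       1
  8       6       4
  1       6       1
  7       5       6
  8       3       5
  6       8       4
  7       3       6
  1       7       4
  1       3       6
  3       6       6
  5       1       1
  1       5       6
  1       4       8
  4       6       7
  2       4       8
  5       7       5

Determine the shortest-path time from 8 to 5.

12 s

Candidate routes:
8 → 6 → 2 → 5: 4+6+9 = 19
8 → 3 → 1 → 5: 5+1+6 = 12
8 → 3 → 1 → 7 → 5: 5+1+4+6 = 16
The minimum is 12 s via 8 → 3 → 1 → 5.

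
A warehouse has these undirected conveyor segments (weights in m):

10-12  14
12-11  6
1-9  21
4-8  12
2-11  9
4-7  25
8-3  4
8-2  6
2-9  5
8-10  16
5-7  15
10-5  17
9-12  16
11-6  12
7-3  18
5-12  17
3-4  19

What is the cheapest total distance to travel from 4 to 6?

39 m

Running Dijkstra from 4:
4: 0
8: 12  (via 4)
3: 16  (via 8)
2: 18  (via 8)
9: 23  (via 2)
7: 25  (via 4)
11: 27  (via 2)
10: 28  (via 8)
12: 33  (via 11)
6: 39  (via 11)
Shortest route: 4–8–2–11–6 = 39 m.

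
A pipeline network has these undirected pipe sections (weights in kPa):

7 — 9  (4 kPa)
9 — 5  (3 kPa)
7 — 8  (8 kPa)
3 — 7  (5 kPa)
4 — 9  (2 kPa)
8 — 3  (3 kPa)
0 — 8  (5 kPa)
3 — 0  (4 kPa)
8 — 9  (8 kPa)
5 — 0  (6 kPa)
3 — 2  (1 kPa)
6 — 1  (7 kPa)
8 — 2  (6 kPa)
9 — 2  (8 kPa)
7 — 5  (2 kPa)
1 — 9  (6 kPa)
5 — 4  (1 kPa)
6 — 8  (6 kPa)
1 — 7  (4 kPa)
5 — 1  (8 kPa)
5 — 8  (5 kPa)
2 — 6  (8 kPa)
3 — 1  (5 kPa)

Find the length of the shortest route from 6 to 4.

Settle nodes by increasing distance from 6:
6: 0
8: 6  (via 6)
1: 7  (via 6)
2: 8  (via 6)
3: 9  (via 8)
0: 11  (via 8)
5: 11  (via 8)
7: 11  (via 1)
4: 12  (via 5)
Shortest route: 6 → 8 → 5 → 4 = 12 kPa.

12 kPa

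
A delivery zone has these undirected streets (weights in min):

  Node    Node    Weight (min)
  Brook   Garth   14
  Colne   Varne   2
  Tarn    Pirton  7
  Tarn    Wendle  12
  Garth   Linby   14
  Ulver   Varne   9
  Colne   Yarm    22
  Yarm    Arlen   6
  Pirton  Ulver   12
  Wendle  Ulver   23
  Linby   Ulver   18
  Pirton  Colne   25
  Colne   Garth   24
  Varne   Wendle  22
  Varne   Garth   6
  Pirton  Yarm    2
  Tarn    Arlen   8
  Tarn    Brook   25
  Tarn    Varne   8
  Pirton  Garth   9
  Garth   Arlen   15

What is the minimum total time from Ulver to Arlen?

20 min

Running Dijkstra from Ulver:
Ulver: 0
Varne: 9  (via Ulver)
Colne: 11  (via Varne)
Pirton: 12  (via Ulver)
Yarm: 14  (via Pirton)
Garth: 15  (via Varne)
Tarn: 17  (via Varne)
Linby: 18  (via Ulver)
Arlen: 20  (via Yarm)
Shortest route: Ulver–Pirton–Yarm–Arlen = 20 min.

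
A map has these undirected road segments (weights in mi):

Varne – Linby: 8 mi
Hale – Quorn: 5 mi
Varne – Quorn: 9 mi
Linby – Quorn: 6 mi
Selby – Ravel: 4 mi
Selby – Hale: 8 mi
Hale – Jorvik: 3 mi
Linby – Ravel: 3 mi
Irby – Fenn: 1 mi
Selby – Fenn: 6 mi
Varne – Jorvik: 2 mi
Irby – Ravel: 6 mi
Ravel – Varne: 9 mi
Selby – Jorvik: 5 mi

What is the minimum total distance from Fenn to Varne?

Candidate routes:
Fenn–Irby–Ravel–Linby–Varne: 1+6+3+8 = 18
Fenn–Irby–Ravel–Selby–Jorvik–Varne: 1+6+4+5+2 = 18
Fenn–Selby–Jorvik–Varne: 6+5+2 = 13
Fenn–Irby–Ravel–Varne: 1+6+9 = 16
Cheapest is Fenn–Selby–Jorvik–Varne at 13 mi.

13 mi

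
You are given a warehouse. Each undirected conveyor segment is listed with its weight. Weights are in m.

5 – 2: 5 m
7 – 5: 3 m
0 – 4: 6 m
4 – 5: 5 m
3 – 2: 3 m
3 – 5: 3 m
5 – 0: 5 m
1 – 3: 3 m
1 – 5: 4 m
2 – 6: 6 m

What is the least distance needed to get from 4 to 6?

Running Dijkstra from 4:
4: 0
5: 5  (via 4)
0: 6  (via 4)
3: 8  (via 5)
7: 8  (via 5)
1: 9  (via 5)
2: 10  (via 5)
6: 16  (via 2)
Shortest route: 4 → 5 → 2 → 6 = 16 m.

16 m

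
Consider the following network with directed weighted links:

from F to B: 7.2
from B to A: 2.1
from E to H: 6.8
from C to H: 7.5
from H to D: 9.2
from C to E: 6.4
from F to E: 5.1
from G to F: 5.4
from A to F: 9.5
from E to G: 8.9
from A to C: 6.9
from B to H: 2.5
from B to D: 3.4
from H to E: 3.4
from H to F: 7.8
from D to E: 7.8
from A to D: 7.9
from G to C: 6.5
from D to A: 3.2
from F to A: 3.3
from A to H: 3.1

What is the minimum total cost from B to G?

14.8

Candidate routes:
B–A–H–E–G: 2.1+3.1+3.4+8.9 = 17.5
B–H–E–G: 2.5+3.4+8.9 = 14.8
The minimum is 14.8 via B–H–E–G.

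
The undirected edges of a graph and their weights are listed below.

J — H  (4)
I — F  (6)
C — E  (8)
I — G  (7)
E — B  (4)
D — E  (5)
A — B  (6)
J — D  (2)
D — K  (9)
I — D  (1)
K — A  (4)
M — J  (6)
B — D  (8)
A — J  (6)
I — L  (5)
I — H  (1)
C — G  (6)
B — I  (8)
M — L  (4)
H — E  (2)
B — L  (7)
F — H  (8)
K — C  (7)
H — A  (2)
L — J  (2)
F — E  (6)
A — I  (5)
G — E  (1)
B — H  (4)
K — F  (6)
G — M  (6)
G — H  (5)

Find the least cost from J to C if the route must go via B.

Shortest J→B: J → H → B = 8
Best B to C: B → E → G → C costing 11
Total via B: 8 + 11 = 19.

19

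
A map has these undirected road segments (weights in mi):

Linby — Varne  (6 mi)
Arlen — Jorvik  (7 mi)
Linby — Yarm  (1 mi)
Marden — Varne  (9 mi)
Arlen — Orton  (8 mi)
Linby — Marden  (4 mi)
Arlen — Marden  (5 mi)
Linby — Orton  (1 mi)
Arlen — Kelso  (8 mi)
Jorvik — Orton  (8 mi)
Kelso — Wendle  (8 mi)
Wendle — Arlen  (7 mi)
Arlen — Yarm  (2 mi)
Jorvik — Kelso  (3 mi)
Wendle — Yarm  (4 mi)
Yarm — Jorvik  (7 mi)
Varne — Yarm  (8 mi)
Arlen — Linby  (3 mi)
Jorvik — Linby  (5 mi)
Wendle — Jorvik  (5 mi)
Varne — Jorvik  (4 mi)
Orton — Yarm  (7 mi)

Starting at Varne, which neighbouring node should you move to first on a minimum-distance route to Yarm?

Candidate routes:
Varne → Linby → Yarm: 6+1 = 7
Varne → Jorvik → Linby → Yarm: 4+5+1 = 10
Varne → Yarm: 8 = 8
Cheapest is Varne → Linby → Yarm at 7 mi.
So from Varne the first move is to Linby.

Linby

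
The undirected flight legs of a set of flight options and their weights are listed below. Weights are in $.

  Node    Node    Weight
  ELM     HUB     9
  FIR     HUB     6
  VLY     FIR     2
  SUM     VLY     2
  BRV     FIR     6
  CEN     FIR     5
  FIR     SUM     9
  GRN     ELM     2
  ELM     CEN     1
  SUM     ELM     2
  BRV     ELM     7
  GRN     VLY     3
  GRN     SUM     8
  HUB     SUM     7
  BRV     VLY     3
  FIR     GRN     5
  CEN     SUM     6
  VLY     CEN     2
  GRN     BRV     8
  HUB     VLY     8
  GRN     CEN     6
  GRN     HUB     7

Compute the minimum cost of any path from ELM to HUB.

$9

Running Dijkstra from ELM:
ELM: 0
CEN: 1  (via ELM)
SUM: 2  (via ELM)
GRN: 2  (via ELM)
VLY: 3  (via CEN)
FIR: 5  (via VLY)
BRV: 6  (via VLY)
HUB: 9  (via ELM)
Shortest route: ELM–HUB = $9.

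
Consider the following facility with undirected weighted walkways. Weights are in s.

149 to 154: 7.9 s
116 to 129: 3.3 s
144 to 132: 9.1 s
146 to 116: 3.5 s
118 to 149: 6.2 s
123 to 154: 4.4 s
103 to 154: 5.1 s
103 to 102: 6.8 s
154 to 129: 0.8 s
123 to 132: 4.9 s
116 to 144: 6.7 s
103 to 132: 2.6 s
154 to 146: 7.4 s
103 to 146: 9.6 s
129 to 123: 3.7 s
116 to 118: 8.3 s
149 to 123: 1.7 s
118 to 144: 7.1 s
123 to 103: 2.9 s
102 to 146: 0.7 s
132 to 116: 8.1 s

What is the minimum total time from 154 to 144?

10.8 s

Enumerating some paths:
154 → 129 → 116 → 144: 0.8+3.3+6.7 = 10.8
154 → 146 → 116 → 144: 7.4+3.5+6.7 = 17.6
154 → 103 → 132 → 144: 5.1+2.6+9.1 = 16.8
154 → 123 → 129 → 116 → 144: 4.4+3.7+3.3+6.7 = 18.1
Cheapest is 154 → 129 → 116 → 144 at 10.8 s.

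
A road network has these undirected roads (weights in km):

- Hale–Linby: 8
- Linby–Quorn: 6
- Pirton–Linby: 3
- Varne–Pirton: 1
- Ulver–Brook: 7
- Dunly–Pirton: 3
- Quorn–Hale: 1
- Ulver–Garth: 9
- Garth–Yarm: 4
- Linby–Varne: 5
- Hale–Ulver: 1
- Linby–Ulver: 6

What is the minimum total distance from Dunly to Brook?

19 km

Enumerating some paths:
Dunly - Pirton - Varne - Linby - Ulver - Brook: 3+1+5+6+7 = 22
Dunly - Pirton - Linby - Ulver - Brook: 3+3+6+7 = 19
Dunly - Pirton - Linby - Quorn - Hale - Ulver - Brook: 3+3+6+1+1+7 = 21
The minimum is 19 km via Dunly - Pirton - Linby - Ulver - Brook.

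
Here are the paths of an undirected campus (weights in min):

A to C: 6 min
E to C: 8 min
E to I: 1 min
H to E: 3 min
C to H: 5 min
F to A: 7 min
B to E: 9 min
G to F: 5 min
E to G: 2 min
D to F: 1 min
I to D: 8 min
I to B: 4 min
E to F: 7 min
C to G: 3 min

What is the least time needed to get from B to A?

Settle nodes by increasing distance from B:
B: 0
I: 4  (via B)
E: 5  (via I)
G: 7  (via E)
H: 8  (via E)
C: 10  (via G)
D: 12  (via I)
F: 12  (via E)
A: 16  (via C)
Shortest route: B → I → E → G → C → A = 16 min.

16 min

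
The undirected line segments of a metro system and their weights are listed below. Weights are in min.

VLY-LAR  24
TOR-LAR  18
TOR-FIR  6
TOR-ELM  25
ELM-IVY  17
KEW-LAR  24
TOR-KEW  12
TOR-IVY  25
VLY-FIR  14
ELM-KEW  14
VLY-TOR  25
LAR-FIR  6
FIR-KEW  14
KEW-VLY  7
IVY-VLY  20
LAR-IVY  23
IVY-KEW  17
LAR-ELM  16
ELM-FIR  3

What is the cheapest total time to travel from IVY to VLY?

20 min

Settle nodes by increasing distance from IVY:
IVY: 0
ELM: 17  (via IVY)
KEW: 17  (via IVY)
VLY: 20  (via IVY)
Shortest route: IVY–VLY = 20 min.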